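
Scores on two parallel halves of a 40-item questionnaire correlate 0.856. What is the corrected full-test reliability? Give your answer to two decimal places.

The full test is twice the length of either half (n = 2).
r_full = 2r_hh / (1 + r_hh) = 2 × 0.856 / (1 + 0.856)
r_full = 1.7120 / 1.8560 ≈ 0.9224

0.92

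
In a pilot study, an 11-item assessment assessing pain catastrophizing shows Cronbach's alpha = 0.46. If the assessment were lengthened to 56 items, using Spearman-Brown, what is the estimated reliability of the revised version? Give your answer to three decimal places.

0.813

n = 56/11 = 5.0909
By Spearman-Brown, r_new = n r / (1 + (n − 1) r).
r_new = (5.0909 × 0.46) / (1 + (5.0909 − 1) × 0.46)
r_new = 2.3418 / 2.8818 ≈ 0.8126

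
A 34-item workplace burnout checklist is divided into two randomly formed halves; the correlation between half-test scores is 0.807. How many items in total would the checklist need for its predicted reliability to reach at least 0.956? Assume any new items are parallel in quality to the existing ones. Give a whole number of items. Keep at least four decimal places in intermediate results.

Corrected full-test reliability: r_full = 2 × 0.807 / (1 + 0.807) ≈ 0.8932
n = r_tgt(1 − r_full) / [r_full(1 − r_tgt)] = 0.956 × 0.1068 / (0.8932 × 0.044) ≈ 2.5979
Items = 2.5979 × 34 ≈ 88.33 → 89

89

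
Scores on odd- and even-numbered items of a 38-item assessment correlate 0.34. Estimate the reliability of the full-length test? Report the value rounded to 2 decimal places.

Each half is half the length of the full test, so the full test is n = 2 times a half.
r_full = 2(0.34) / (1 + 0.34)
       = 0.6800 / 1.3400 = 0.5075

0.51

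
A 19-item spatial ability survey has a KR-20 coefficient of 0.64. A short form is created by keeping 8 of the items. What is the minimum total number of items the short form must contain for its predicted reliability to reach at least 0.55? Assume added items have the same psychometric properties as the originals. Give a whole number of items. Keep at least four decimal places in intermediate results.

First, r for the 8-item form: n = 8/19 = 0.4211, so r_8 = 0.4211·0.64/(1 + (0.4211 − 1)·0.64) = 0.4281
Then solve for n' with r_old = 0.4281, r_target = 0.55: n' = 0.55(1 − 0.4281)/[0.4281(1 − 0.55)] = 1.6328
Total items = 1.6328 × 8 = 13.06, rounded up to 14.

14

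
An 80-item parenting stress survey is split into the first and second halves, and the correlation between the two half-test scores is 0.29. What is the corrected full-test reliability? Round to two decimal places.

0.45

r_full = 2(0.29) / (1 + 0.29)
       = 0.5800 / 1.2900 = 0.4496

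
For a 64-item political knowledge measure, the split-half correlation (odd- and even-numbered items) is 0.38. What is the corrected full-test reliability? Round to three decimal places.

0.551

Apply the Spearman-Brown correction with n = 2:
r_full = 2(0.38) / (1 + 0.38)
       = 0.7600 / 1.3800 = 0.5507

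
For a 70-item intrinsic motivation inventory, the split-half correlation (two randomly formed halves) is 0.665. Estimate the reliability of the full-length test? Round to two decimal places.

0.80

r_full = 2r_hh / (1 + r_hh) = 2 × 0.665 / (1 + 0.665)
       = 1.3300 / 1.6650 = 0.7988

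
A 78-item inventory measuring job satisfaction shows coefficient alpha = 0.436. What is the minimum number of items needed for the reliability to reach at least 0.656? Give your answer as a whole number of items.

Rearranging the Spearman-Brown formula for n,
n = r_target (1 − r_old) / [ r_old (1 − r_target) ]
n = [0.656 × 0.564] / [0.436 × 0.344]
  = 0.369984 / 0.149984 = 2.4668
So the test needs 2.4668 × 78 ≈ 192.41 items; rounding up, 193.

193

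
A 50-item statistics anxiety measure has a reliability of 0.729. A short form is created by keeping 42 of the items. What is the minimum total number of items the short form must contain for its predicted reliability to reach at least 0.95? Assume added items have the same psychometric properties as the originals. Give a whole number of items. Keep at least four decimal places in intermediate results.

354

Short-form reliability: n = 42/50 = 0.8400; r_42 = n·r/(1+(n−1)r) ≈ 0.6932
Then solve for n' with r_old = 0.6932, r_target = 0.95: n' = 0.95(1 − 0.6932)/[0.6932(1 − 0.95)] = 8.4091
Items = 8.4091 × 42 ≈ 353.18 → 354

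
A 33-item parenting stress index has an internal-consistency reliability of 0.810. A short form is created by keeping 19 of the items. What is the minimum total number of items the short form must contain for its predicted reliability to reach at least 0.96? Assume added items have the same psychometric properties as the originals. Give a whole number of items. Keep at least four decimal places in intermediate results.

186

First, r for the 19-item form: n = 19/33 = 0.5758, so r_19 = 0.5758·0.810/(1 + (0.5758 − 1)·0.810) = 0.7105
Then solve for n' with r_old = 0.7105, r_target = 0.96: n' = 0.96(1 − 0.7105)/[0.7105(1 − 0.96)] = 9.7790
Total items = 9.7790 × 19 = 185.80, rounded up to 186.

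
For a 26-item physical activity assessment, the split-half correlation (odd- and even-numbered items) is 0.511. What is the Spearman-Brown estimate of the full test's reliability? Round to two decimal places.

0.68

r_full = 2(0.511) / (1 + 0.511)
r_full = 1.0220 / 1.5110 ≈ 0.6764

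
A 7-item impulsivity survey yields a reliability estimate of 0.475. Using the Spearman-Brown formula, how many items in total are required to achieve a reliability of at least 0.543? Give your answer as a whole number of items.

10

Spearman-Brown solved for the length factor n:
n = r*(1 − r) / [ r (1 − r*) ]
n = [0.543 × 0.525] / [0.475 × 0.457]
n = 0.285075 / 0.217075 ≈ 1.3133
So the test needs 1.3133 × 7 ≈ 9.19 items; rounding up, 10.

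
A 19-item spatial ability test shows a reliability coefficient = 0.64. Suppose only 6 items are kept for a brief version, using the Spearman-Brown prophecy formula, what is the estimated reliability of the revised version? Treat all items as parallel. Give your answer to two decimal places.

0.36

n = 6/19 = 0.3158
r_new = 0.3158·0.64 / [1 + (0.3158 − 1)·0.64]
r_new = 0.2021 / 0.5621 ≈ 0.3595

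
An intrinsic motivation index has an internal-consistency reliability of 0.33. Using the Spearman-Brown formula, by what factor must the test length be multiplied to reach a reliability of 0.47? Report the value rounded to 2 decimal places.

n = 0.47(1 − 0.33) / [0.33(1 − 0.47)]
  = 0.3149 / 0.1749 = 1.8005

1.80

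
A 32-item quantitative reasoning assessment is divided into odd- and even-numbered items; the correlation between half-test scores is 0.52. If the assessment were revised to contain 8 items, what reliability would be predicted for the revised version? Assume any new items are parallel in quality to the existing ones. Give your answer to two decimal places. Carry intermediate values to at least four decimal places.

0.35

First correct the split-half correlation to full-test reliability: r_full = 2 × 0.52 / (1 + 0.52) ≈ 0.6842
Length factor from 32 to 8 items: n = 8/32 = 0.2500
r_new = n·r_full / (1 + (n − 1)·r_full) = 0.1711 / 0.4869 ≈ 0.3514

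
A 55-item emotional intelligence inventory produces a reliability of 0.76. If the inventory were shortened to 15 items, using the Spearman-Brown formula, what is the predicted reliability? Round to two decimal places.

0.46

The new length is 15/55 = 0.2727 times the old.
r_new = (0.2727 × 0.76) / (1 + (0.2727 − 1) × 0.76)
     = 0.2073 / 0.4473 = 0.4634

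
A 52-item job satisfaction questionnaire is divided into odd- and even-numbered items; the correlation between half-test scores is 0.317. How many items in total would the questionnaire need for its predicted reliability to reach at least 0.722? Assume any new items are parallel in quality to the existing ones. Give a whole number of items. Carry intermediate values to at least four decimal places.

146

Corrected full-test reliability: r_full = 2 × 0.317 / (1 + 0.317) ≈ 0.4814
n = r_tgt(1 − r_full) / [r_full(1 − r_tgt)] = 0.722 × 0.5186 / (0.4814 × 0.278) ≈ 2.7978
Items = 2.7978 × 52 ≈ 145.49 → 146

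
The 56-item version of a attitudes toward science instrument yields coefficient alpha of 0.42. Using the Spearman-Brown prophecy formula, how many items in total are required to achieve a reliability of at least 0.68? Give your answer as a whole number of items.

n = 0.68(1 − 0.42) / [0.42(1 − 0.68)]
n = 0.3944 / 0.1344 ≈ 2.9345
So the test needs 2.9345 × 56 ≈ 164.33 items; rounding up, 165.

165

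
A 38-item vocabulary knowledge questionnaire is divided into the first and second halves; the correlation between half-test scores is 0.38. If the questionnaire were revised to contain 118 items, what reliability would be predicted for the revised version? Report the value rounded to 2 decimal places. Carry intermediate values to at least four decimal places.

0.79

Spearman-Brown correction (n = 2): r_full = 2·0.38/(1 + 0.38) = 0.5507
Then adjust to 118 items: n = 118/38 = 3.1053
r_new = n·r_full / (1 + (n − 1)·r_full) = 1.7101 / 2.1594 ≈ 0.7919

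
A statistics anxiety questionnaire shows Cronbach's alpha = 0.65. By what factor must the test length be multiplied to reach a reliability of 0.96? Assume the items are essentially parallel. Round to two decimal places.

Invert Spearman-Brown to solve for n:
n = r_target (1 − r_old) / [ r_old (1 − r_target) ]
n = [0.96 × 0.35] / [0.65 × 0.04]
n = 0.3360 / 0.0260 ≈ 12.9231

12.92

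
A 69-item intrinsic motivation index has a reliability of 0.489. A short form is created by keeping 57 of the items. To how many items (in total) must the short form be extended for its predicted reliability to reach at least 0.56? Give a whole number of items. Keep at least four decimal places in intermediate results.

First, r for the 57-item form: n = 57/69 = 0.8261, so r_57 = 0.8261·0.489/(1 + (0.8261 − 1)·0.489) = 0.4415
Length factor from the short form to reach 0.56: n' = 0.56(1 − 0.4415) / [0.4415(1 − 0.56)] ≈ 1.6100
Items = 1.6100 × 57 ≈ 91.77 → 92

92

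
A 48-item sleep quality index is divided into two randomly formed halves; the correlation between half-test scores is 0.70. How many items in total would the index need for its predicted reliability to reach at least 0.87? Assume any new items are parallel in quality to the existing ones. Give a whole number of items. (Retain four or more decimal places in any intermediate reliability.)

69

Corrected full-test reliability: r_full = 2 × 0.70 / (1 + 0.70) ≈ 0.8235
Solve Spearman-Brown for n: n = 0.87(1 − 0.8235) / [0.8235(1 − 0.87)] = 1.4344
Required items = 1.4344 × 48 = 68.85, so 69 items.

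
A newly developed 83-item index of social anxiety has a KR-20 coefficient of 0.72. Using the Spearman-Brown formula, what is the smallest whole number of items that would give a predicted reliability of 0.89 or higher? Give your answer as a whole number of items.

Invert Spearman-Brown to solve for n:
n = r*(1 − r) / [ r (1 − r*) ]
n = 0.89 × (1 − 0.72) / [ 0.72 × (1 − 0.89) ]
  = 0.2492 / 0.0792 = 3.1465
3.1465 × 83 = 261.16 → 262 items

262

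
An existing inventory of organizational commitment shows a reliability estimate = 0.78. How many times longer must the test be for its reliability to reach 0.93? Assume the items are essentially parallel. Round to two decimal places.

3.75

Invert Spearman-Brown to solve for n:
n = r*(1 − r) / [ r (1 − r*) ]
n = [0.93 × 0.22] / [0.78 × 0.07]
n = 0.2046 / 0.0546 ≈ 3.7473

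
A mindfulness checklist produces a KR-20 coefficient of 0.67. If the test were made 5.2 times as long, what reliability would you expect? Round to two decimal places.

0.91

r_new = (5.2 × 0.67) / (1 + (5.2 − 1) × 0.67)
     = 3.4840 / 3.8140 = 0.9135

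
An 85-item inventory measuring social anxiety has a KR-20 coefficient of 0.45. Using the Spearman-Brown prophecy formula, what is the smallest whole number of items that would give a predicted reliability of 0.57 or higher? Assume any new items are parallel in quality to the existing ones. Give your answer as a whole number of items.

138

n = [0.57 × 0.55] / [0.45 × 0.43]
n = 0.3135 / 0.1935 ≈ 1.6202
Items needed = n × 85 = 1.6202 × 85 ≈ 137.72 → round up to 138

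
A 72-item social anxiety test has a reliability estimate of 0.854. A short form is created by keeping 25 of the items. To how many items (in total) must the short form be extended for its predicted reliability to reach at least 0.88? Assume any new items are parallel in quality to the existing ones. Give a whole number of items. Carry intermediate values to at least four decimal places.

91

First, r for the 25-item form: n = 25/72 = 0.3472, so r_25 = 0.3472·0.854/(1 + (0.3472 − 1)·0.854) = 0.6701
Then solve for n' with r_old = 0.6701, r_target = 0.88: n' = 0.88(1 − 0.6701)/[0.6701(1 − 0.88)] = 3.6103
Items = 3.6103 × 25 ≈ 90.26 → 91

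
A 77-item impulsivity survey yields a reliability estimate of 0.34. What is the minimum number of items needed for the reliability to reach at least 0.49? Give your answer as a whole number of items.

144

Rearranging the Spearman-Brown formula for n,
n = r_target (1 − r_old) / [ r_old (1 − r_target) ]
n = 0.49(1 − 0.34) / [0.34(1 − 0.49)]
  = 0.3234 / 0.1734 = 1.8651
Items needed = n × 77 = 1.8651 × 77 ≈ 143.61 → round up to 144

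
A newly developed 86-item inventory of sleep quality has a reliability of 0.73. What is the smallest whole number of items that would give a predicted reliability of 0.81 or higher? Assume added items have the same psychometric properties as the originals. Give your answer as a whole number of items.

136

Rearranging the Spearman-Brown formula for n,
n = r_target (1 − r_old) / [ r_old (1 − r_target) ]
n = [0.81 × 0.27] / [0.73 × 0.19]
n = 0.2187 / 0.1387 ≈ 1.5768
1.5768 × 86 = 135.60 → 136 items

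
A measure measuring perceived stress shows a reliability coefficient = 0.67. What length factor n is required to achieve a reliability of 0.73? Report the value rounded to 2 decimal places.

Rearranging the Spearman-Brown formula for n,
n = r_target (1 − r_old) / [ r_old (1 − r_target) ]
n = 0.73 × (1 − 0.67) / [ 0.67 × (1 − 0.73) ]
  = 0.2409 / 0.1809 = 1.3317

1.33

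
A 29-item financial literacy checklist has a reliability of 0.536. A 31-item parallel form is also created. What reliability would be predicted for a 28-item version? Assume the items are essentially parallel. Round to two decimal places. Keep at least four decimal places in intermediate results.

0.53

Only the ratio of lengths matters: n = 28/29 = 0.9655
r_{28} = n·r / (1 + (n − 1)·r) = 0.5175 / 0.9815 ≈ 0.5273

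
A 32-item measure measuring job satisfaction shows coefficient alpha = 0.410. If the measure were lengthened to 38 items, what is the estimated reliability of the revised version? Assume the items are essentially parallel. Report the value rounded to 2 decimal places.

0.45

Length ratio n = 38/32 = 1.1875
Apply the Spearman-Brown prophecy formula, r' = nr / [1 + (n − 1)r]:
r_new = (1.1875 × 0.410) / (1 + (1.1875 − 1) × 0.410)
r_new = 0.4869 / 1.0769 ≈ 0.4521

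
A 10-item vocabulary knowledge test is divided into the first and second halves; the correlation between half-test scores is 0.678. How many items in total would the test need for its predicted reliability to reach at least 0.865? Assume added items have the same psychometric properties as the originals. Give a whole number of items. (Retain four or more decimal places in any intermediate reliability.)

16

Corrected full-test reliability: r_full = 2 × 0.678 / (1 + 0.678) ≈ 0.8081
n = r_tgt(1 − r_full) / [r_full(1 − r_tgt)] = 0.865 × 0.1919 / (0.8081 × 0.135) ≈ 1.5216
Required items = 1.5216 × 10 = 15.22, so 16 items.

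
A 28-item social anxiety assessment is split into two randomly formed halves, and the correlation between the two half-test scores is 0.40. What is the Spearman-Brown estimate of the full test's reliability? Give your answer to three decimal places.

r_full = 2r_hh / (1 + r_hh) = 2 × 0.40 / (1 + 0.40)
       = 0.8000 / 1.4000 = 0.5714

0.571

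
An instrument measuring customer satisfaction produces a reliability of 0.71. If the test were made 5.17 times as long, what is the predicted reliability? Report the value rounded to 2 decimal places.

r_new = (5.17 × 0.71) / (1 + (5.17 − 1) × 0.71)
     = 3.6707 / 3.9607 = 0.9268

0.93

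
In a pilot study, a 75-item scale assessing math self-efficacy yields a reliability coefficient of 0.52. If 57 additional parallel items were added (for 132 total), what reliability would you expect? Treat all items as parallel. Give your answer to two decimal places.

0.66

n = 132/75 = 1.76
r_new = (1.76 × 0.52) / (1 + (1.76 − 1) × 0.52)
     = 0.9152 / 1.3952 = 0.6560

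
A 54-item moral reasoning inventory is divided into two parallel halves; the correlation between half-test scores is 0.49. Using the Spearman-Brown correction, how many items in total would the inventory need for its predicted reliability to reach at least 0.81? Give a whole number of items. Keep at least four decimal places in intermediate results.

120

r_full = 2(0.49)/(1 + 0.49) = 0.6577
n = r_tgt(1 − r_full) / [r_full(1 − r_tgt)] = 0.81 × 0.3423 / (0.6577 × 0.19) ≈ 2.2188
Items = 2.2188 × 54 ≈ 119.82 → 120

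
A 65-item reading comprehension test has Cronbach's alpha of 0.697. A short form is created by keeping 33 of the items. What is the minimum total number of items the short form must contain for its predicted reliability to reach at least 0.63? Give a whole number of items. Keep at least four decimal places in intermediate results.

49

Short-form reliability: n = 33/65 = 0.5077; r_33 = n·r/(1+(n−1)r) ≈ 0.5387
Length factor from the short form to reach 0.63: n' = 0.63(1 − 0.5387) / [0.5387(1 − 0.63)] ≈ 1.4581
Total items = 1.4581 × 33 = 48.12, rounded up to 49.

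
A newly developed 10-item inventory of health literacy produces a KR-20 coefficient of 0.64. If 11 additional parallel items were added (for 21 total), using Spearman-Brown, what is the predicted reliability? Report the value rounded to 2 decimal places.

n = 21/10 = 2.1
Apply the Spearman-Brown prophecy formula, r' = nr / [1 + (n − 1)r]:
r_new = (2.1 × 0.64) / (1 + (2.1 − 1) × 0.64)
     = 1.3440 / 1.7040 = 0.7887

0.79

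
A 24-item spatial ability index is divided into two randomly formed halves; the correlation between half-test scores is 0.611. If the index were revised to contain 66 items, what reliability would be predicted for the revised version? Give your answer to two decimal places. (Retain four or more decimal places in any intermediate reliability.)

First correct the split-half correlation to full-test reliability: r_full = 2 × 0.611 / (1 + 0.611) ≈ 0.7585
Length factor from 24 to 66 items: n = 66/24 = 2.7500
r_new = n·r_full / (1 + (n − 1)·r_full) = 2.0859 / 2.3274 ≈ 0.8962

0.90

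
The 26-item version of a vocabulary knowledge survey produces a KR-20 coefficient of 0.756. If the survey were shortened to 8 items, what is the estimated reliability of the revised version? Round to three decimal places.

n = 8/26 = 0.3077
By Spearman-Brown, r_new = n r / (1 + (n − 1) r).
r_new = (0.3077 × 0.756) / (1 + (0.3077 − 1) × 0.756)
     = 0.2326 / 0.4766 = 0.4880

0.488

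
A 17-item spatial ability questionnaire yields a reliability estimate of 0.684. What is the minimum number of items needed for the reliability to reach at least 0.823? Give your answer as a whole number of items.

37

n = 0.823(1 − 0.684) / [0.684(1 − 0.823)]
n = 0.260068 / 0.121068 ≈ 2.1481
2.1481 × 17 = 36.52 → 37 items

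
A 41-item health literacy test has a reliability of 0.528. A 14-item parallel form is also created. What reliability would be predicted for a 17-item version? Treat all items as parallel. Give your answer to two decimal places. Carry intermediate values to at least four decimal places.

Only the ratio of lengths matters: n = 17/41 = 0.4146
r_{17} = n·r / (1 + (n − 1)·r) = 0.2189 / 0.6909 ≈ 0.3168

0.32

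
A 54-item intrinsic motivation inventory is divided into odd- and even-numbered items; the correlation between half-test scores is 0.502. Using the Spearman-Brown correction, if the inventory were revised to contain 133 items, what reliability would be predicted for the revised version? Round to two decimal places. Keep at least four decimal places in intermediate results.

0.83

Full-test reliability from the split-half r: r_full = 2(0.502)/(1 + 0.502) = 0.6684
Then adjust to 133 items: n = 133/54 = 2.4630
r_new = n·r_full / (1 + (n − 1)·r_full) = 1.6463 / 1.9779 ≈ 0.8323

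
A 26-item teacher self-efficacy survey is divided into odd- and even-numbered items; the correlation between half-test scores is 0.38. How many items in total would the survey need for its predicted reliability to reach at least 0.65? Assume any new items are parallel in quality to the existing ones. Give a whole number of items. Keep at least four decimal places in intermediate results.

40

r_full = 2(0.38)/(1 + 0.38) = 0.5507
n = r_tgt(1 − r_full) / [r_full(1 − r_tgt)] = 0.65 × 0.4493 / (0.5507 × 0.35) ≈ 1.5152
Required items = 1.5152 × 26 = 39.40, so 40 items.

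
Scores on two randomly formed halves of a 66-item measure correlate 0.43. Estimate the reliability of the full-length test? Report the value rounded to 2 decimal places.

The full test is twice the length of either half (n = 2).
r_full = 2r_hh / (1 + r_hh) = 2 × 0.43 / (1 + 0.43)
       = 0.8600 / 1.4300 = 0.6014

0.60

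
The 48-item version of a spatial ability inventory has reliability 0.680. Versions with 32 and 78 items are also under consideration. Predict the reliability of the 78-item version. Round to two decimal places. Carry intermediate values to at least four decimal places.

Only the ratio of lengths matters: n = 78/48 = 1.6250
r_{78} = n·r / (1 + (n − 1)·r) = 1.1050 / 1.4250 ≈ 0.7754

0.78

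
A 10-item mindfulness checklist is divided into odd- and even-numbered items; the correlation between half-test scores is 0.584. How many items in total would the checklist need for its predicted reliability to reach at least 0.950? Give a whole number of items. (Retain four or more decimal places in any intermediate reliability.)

68

Corrected full-test reliability: r_full = 2 × 0.584 / (1 + 0.584) ≈ 0.7374
n = r_tgt(1 − r_full) / [r_full(1 − r_tgt)] = 0.950 × 0.2626 / (0.7374 × 0.050) ≈ 6.7662
Items = 6.7662 × 10 ≈ 67.66 → 68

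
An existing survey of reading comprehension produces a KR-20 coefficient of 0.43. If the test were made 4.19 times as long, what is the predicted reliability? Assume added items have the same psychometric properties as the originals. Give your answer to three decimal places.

0.760

r_new = (4.19 × 0.43) / (1 + (4.19 − 1) × 0.43)
     = 1.8017 / 2.3717 = 0.7597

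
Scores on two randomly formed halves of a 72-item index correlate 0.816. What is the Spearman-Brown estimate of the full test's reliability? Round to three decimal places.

0.899

The full test is twice the length of either half (n = 2).
r_full = 2(0.816) / (1 + 0.816)
r_full = 1.6320 / 1.8160 ≈ 0.8987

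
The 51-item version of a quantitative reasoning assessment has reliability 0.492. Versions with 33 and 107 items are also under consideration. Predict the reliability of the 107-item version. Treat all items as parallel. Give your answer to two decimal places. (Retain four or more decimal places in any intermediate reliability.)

The 33-item form is not needed; work directly from the 51-item form with n = 107/51 = 2.0980.
r_{107} = n·r / (1 + (n − 1)·r) = 1.0322 / 1.5402 ≈ 0.6702

0.67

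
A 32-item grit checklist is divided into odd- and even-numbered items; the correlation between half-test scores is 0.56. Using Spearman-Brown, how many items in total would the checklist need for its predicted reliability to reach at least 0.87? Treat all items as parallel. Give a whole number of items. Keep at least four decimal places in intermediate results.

Corrected full-test reliability: r_full = 2 × 0.56 / (1 + 0.56) ≈ 0.7179
n = r_tgt(1 − r_full) / [r_full(1 − r_tgt)] = 0.87 × 0.2821 / (0.7179 × 0.13) ≈ 2.6298
Items = 2.6298 × 32 ≈ 84.15 → 85

85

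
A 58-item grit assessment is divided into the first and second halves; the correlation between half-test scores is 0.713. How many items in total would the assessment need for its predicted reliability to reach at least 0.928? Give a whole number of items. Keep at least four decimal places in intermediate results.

151

Corrected full-test reliability: r_full = 2 × 0.713 / (1 + 0.713) ≈ 0.8325
Solve Spearman-Brown for n: n = 0.928(1 − 0.8325) / [0.8325(1 − 0.928)] = 2.5933
Items = 2.5933 × 58 ≈ 150.41 → 151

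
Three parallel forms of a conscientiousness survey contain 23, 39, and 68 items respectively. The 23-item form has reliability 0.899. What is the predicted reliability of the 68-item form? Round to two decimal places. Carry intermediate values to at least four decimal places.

The 39-item form is not needed; work directly from the 23-item form with n = 68/23 = 2.9565.
r_{68} = n·r / (1 + (n − 1)·r) = 2.6579 / 2.7589 ≈ 0.9634

0.96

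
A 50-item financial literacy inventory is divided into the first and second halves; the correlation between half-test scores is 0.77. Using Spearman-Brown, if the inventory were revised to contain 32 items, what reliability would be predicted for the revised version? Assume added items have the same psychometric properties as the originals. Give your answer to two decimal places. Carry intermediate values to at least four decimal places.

0.81

Full-test reliability from the split-half r: r_full = 2(0.77)/(1 + 0.77) = 0.8701
Then adjust to 32 items: n = 32/50 = 0.6400
r_new = n·r_full / (1 + (n − 1)·r_full) = 0.5569 / 0.6868 ≈ 0.8109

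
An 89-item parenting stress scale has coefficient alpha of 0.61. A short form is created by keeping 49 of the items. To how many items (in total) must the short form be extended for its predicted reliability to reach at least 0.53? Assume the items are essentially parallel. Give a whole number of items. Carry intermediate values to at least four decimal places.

65

First, r for the 49-item form: n = 49/89 = 0.5506, so r_49 = 0.5506·0.61/(1 + (0.5506 − 1)·0.61) = 0.4627
Length factor from the short form to reach 0.53: n' = 0.53(1 − 0.4627) / [0.4627(1 − 0.53)] ≈ 1.3095
Items = 1.3095 × 49 ≈ 64.17 → 65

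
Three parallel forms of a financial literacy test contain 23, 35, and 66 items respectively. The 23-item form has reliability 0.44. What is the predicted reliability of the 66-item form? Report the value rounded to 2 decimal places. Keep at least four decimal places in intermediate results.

The 35-item form is not needed; work directly from the 23-item form with n = 66/23 = 2.8696.
r_{66} = n·r / (1 + (n − 1)·r) = 1.2626 / 1.8226 ≈ 0.6927

0.69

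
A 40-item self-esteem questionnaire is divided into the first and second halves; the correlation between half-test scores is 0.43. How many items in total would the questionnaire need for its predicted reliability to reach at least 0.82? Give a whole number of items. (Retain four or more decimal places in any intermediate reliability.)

121

Corrected full-test reliability: r_full = 2 × 0.43 / (1 + 0.43) ≈ 0.6014
n = r_tgt(1 − r_full) / [r_full(1 − r_tgt)] = 0.82 × 0.3986 / (0.6014 × 0.18) ≈ 3.0194
Items = 3.0194 × 40 ≈ 120.78 → 121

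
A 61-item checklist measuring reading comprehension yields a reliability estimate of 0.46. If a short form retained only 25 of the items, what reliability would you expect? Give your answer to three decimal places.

The new length is 25/61 = 0.4098 times the old.
Apply the Spearman-Brown prophecy formula, r' = nr / [1 + (n − 1)r]:
r_new = 0.4098·0.46 / [1 + (0.4098 − 1)·0.46]
     = 0.1885 / 0.7285 = 0.2588

0.259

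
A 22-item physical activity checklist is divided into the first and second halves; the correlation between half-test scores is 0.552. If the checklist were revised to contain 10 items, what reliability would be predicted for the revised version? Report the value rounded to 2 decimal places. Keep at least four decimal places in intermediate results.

First correct the split-half correlation to full-test reliability: r_full = 2 × 0.552 / (1 + 0.552) ≈ 0.7113
Length factor from 22 to 10 items: n = 10/22 = 0.4545
r_new = n·r_full / (1 + (n − 1)·r_full) = 0.3233 / 0.6120 ≈ 0.5283

0.53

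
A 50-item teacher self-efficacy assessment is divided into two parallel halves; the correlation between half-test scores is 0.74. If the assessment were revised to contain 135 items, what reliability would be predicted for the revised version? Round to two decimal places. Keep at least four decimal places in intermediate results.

Spearman-Brown correction (n = 2): r_full = 2·0.74/(1 + 0.74) = 0.8506
Length factor from 50 to 135 items: n = 135/50 = 2.7000
r_new = n·r_full / (1 + (n − 1)·r_full) = 2.2966 / 2.4460 ≈ 0.9389

0.94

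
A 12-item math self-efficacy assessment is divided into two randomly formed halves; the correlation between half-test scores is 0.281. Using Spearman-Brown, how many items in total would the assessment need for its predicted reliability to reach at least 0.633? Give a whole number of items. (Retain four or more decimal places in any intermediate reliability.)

r_full = 2(0.281)/(1 + 0.281) = 0.4387
n = r_tgt(1 − r_full) / [r_full(1 − r_tgt)] = 0.633 × 0.5613 / (0.4387 × 0.367) ≈ 2.2068
Items = 2.2068 × 12 ≈ 26.48 → 27

27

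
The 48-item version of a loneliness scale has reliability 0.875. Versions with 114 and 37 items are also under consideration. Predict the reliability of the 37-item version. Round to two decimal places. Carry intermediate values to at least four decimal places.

Only the ratio of lengths matters: n = 37/48 = 0.7708
r_{37} = n·r / (1 + (n − 1)·r) = 0.6744 / 0.7994 ≈ 0.8436

0.84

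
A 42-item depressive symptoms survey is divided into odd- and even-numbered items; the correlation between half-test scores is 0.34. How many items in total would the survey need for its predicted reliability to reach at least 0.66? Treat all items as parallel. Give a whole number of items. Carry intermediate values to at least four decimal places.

r_full = 2(0.34)/(1 + 0.34) = 0.5075
n = r_tgt(1 − r_full) / [r_full(1 − r_tgt)] = 0.66 × 0.4925 / (0.5075 × 0.34) ≈ 1.8838
Items = 1.8838 × 42 ≈ 79.12 → 80

80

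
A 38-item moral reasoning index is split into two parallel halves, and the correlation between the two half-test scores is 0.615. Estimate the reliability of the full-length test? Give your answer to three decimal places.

The full test is twice the length of either half (n = 2).
r_full = 2(0.615) / (1 + 0.615)
       = 1.2300 / 1.6150 = 0.7616

0.762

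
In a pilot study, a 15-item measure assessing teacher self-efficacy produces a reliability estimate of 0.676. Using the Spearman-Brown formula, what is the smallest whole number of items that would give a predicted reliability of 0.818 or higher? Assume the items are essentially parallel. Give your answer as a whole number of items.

Invert Spearman-Brown to solve for n:
n = r*(1 − r) / [ r (1 − r*) ]
n = [0.818 × 0.324] / [0.676 × 0.182]
n = 0.265032 / 0.123032 ≈ 2.1542
Items needed = n × 15 = 2.1542 × 15 ≈ 32.31 → round up to 33

33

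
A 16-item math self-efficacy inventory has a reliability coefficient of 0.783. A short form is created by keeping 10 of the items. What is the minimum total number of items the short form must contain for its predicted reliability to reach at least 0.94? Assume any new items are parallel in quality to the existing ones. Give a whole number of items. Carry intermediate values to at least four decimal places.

70

Short-form reliability: n = 10/16 = 0.6250; r_10 = n·r/(1+(n−1)r) ≈ 0.6928
Then solve for n' with r_old = 0.6928, r_target = 0.94: n' = 0.94(1 − 0.6928)/[0.6928(1 − 0.94)] = 6.9469
Total items = 6.9469 × 10 = 69.47, rounded up to 70.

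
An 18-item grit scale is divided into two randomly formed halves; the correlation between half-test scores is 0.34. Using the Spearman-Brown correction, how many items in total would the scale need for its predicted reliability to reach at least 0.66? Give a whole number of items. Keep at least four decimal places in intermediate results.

r_full = 2(0.34)/(1 + 0.34) = 0.5075
n = r_tgt(1 − r_full) / [r_full(1 − r_tgt)] = 0.66 × 0.4925 / (0.5075 × 0.34) ≈ 1.8838
Required items = 1.8838 × 18 = 33.91, so 34 items.

34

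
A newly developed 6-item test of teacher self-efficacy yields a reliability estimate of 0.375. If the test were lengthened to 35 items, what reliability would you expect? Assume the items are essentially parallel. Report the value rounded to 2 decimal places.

n = 35/6 = 5.8333
Apply the Spearman-Brown prophecy formula, r' = nr / [1 + (n − 1)r]:
r_new = 5.8333·0.375 / [1 + (5.8333 − 1)·0.375]
     = 2.1875 / 2.8125 = 0.7778

0.78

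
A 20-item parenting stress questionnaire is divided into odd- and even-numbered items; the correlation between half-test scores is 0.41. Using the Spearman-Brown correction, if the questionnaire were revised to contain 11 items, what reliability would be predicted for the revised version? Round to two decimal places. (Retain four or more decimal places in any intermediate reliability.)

0.43

Spearman-Brown correction (n = 2): r_full = 2·0.41/(1 + 0.41) = 0.5816
Length factor from 20 to 11 items: n = 11/20 = 0.5500
r_new = n·r_full / (1 + (n − 1)·r_full) = 0.3199 / 0.7383 ≈ 0.4333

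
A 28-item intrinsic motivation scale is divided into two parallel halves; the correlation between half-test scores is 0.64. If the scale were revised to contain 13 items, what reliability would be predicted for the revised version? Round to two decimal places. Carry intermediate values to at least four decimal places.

First correct the split-half correlation to full-test reliability: r_full = 2 × 0.64 / (1 + 0.64) ≈ 0.7805
Length factor from 28 to 13 items: n = 13/28 = 0.4643
r_new = n·r_full / (1 + (n − 1)·r_full) = 0.3624 / 0.5819 ≈ 0.6228

0.62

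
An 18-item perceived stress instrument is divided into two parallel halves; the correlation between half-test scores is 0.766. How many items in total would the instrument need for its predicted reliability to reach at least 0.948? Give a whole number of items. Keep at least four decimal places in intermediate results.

51

Corrected full-test reliability: r_full = 2 × 0.766 / (1 + 0.766) ≈ 0.8675
Solve Spearman-Brown for n: n = 0.948(1 − 0.8675) / [0.8675(1 − 0.948)] = 2.7845
Required items = 2.7845 × 18 = 50.12, so 51 items.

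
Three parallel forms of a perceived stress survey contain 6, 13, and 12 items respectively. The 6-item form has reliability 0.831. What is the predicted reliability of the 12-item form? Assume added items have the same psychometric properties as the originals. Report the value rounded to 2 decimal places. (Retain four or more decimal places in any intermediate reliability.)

0.91

Only the ratio of lengths matters: n = 12/6 = 2.0000
r_{12} = n·r / (1 + (n − 1)·r) = 1.6620 / 1.8310 ≈ 0.9077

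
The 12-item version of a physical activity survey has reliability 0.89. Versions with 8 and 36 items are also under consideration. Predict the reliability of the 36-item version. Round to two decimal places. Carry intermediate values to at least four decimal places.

The 8-item form is not needed; work directly from the 12-item form with n = 36/12 = 3.0000.
r_{36} = n·r / (1 + (n − 1)·r) = 2.6700 / 2.7800 ≈ 0.9604

0.96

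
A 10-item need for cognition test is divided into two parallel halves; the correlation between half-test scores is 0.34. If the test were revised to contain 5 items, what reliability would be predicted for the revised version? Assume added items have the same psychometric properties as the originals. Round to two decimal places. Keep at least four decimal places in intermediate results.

0.34

Full-test reliability from the split-half r: r_full = 2(0.34)/(1 + 0.34) = 0.5075
Then adjust to 5 items: n = 5/10 = 0.5000
r_new = n·r_full / (1 + (n − 1)·r_full) = 0.2537 / 0.7463 ≈ 0.3399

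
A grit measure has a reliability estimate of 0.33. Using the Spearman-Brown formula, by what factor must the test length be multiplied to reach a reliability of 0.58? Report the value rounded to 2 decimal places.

2.80

n = 0.58 × (1 − 0.33) / [ 0.33 × (1 − 0.58) ]
  = 0.3886 / 0.1386 = 2.8038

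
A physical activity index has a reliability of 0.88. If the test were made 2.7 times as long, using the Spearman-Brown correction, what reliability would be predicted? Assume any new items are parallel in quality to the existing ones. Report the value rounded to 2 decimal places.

Apply the Spearman-Brown prophecy formula, r' = nr / [1 + (n − 1)r]:
r_new = (2.7 × 0.88) / (1 + (2.7 − 1) × 0.88)
r_new = 2.3760 / 2.4960 ≈ 0.9519

0.95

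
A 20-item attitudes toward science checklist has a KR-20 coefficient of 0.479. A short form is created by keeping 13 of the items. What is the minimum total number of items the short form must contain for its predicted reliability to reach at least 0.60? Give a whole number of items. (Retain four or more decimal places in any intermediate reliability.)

First, r for the 13-item form: n = 13/20 = 0.6500, so r_13 = 0.6500·0.479/(1 + (0.6500 − 1)·0.479) = 0.3741
Then solve for n' with r_old = 0.3741, r_target = 0.60: n' = 0.60(1 − 0.3741)/[0.3741(1 − 0.60)] = 2.5096
Total items = 2.5096 × 13 = 32.62, rounded up to 33.

33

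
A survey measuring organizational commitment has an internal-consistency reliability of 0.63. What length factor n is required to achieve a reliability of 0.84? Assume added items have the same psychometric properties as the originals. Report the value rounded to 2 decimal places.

3.08

Invert Spearman-Brown to solve for n:
n = r_target (1 − r_old) / [ r_old (1 − r_target) ]
n = 0.84(1 − 0.63) / [0.63(1 − 0.84)]
  = 0.3108 / 0.1008 = 3.0833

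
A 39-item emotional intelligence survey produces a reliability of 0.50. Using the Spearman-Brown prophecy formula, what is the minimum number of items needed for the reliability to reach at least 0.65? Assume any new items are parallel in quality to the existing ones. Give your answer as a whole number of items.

n = 0.65 × (1 − 0.50) / [ 0.50 × (1 − 0.65) ]
n = 0.3250 / 0.1750 ≈ 1.8571
Items needed = n × 39 = 1.8571 × 39 ≈ 72.43 → round up to 73

73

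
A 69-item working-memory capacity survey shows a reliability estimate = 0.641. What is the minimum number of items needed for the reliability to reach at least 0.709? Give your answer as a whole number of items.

n = 0.709(1 − 0.641) / [0.641(1 − 0.709)]
  = 0.254531 / 0.186531 = 1.3646
Items needed = n × 69 = 1.3646 × 69 ≈ 94.16 → round up to 95

95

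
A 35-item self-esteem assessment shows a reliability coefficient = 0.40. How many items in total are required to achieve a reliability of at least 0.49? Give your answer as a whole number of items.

Rearranging the Spearman-Brown formula for n,
n = r_target (1 − r_old) / [ r_old (1 − r_target) ]
n = [0.49 × 0.60] / [0.40 × 0.51]
n = 0.2940 / 0.2040 ≈ 1.4412
1.4412 × 35 = 50.44 → 51 items

51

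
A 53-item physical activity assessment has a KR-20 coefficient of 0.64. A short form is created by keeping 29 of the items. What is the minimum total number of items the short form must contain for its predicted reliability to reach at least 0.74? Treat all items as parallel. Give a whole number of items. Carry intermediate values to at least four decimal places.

First, r for the 29-item form: n = 29/53 = 0.5472, so r_29 = 0.5472·0.64/(1 + (0.5472 − 1)·0.64) = 0.4931
Length factor from the short form to reach 0.74: n' = 0.74(1 − 0.4931) / [0.4931(1 − 0.74)] ≈ 2.9258
Total items = 2.9258 × 29 = 84.85, rounded up to 85.

85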